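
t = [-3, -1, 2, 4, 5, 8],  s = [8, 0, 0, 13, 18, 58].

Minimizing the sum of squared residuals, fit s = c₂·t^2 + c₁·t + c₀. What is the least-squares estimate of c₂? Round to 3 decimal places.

c₂ = 1.011

Entries of MᵀM: Σt^2·t^2 = 5075, Σt^2·t = 681, Σt^2 = 119, Σt·t = 119, Σt = 15, Σ1 = 6.
And Σt^2·s = 4442, Σt·s = 582, Σs = 97.
Inverting the 3×3 Gram matrix, [c₂, c₁, c₀]ᵀ = [225097/222560, -10161/17120, -268069/111280]ᵀ.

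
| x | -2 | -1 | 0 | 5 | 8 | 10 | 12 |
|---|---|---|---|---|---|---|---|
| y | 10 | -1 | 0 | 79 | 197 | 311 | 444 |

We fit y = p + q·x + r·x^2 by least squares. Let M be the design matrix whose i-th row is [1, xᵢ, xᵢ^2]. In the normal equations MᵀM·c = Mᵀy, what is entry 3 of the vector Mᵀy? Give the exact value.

109658

Entry 3 ↔ basis x^2, so (Mᵀy)_{3} = Σᵢ (x^2)·yᵢ = (4)·(10) + (1)·(-1) + (0)·(0) + (25)·(79) + (64)·(197) + (100)·(311) + (144)·(444) = 109658.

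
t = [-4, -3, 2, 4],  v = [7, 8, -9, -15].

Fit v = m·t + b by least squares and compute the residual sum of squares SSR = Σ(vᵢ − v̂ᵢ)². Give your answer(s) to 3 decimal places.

Setting ∂/∂m … = 0 gives: 45·m + (-1)·b = -130;  (-1)·m + 4·b = -9.
Eliminating b: 4·(row 1) − (-1)·(row 2) gives 179·m = 4·(-130) − (-1)·(-9) = -529, so m = -529/179.
Then b = ((-9) − (-1)·(-529/179))/4 = -535/179.
Residuals: -328/179, 380/179, -18/179, -34/179; SSR = 1416/179.

SSR = 7.911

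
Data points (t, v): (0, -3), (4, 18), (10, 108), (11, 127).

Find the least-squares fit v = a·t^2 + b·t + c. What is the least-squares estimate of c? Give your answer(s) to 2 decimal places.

c = -3.17

From the data, Σt^2·t^2 = 24897, Σt^2·t = 2395, Σt^2 = 237, Σt·t = 237, Σt = 25, Σ1 = 4.
Moment sums: Σt^2·v = 26455, Σt·v = 2549, Σv = 250.
So MᵀM·[a, b, c]ᵀ = Mᵀv: [[24897, 2395, 237]; [2395, 237, 25]; [237, 25, 4]]·[a, b, c]ᵀ = [26455, 2549, 250]ᵀ.
Inverting the 3×3 Gram matrix, [a, b, c]ᵀ = [4555/4892, 139753/83164, -131865/41582]ᵀ.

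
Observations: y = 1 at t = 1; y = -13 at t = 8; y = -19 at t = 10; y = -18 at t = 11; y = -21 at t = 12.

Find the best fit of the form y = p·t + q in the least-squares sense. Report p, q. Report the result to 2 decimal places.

Forming MᵀM = [[430, 42]; [42, 5]] and Mᵀy = [-743, -70]ᵀ gives MᵀM·[p, q]ᵀ = Mᵀy.
Eliminating q: 5·(row 1) − 42·(row 2) gives 386·p = 5·(-743) − 42·(-70) = -775, so p = -775/386.
Then q = ((-70) − 42·(-775/386))/5 = 553/193.

p = -2.01, q = 2.87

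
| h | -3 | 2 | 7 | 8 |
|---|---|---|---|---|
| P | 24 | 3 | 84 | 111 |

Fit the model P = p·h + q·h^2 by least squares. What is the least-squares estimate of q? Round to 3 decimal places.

Compute the Gram sums: Σh·h = 126, Σh·h^2 = 836, Σh^2·h^2 = 6594.
And Σh·P = 1410, Σh^2·P = 11448.
AᵀA·[p, q]ᵀ = AᵀP becomes [[126, 836]; [836, 6594]]·[p, q]ᵀ = [1410, 11448]ᵀ.
Determinant 126·6594 − 836² = 131948.
p = (1410·6594 − 836·11448)/131948 = -68247/32987; q = (126·11448 − 836·1410)/131948 = 65922/32987.

q = 1.998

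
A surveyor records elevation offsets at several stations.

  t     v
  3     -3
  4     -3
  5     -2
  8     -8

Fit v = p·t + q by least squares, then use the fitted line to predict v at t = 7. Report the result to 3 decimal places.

From the data, Σt·t = 114, Σt = 20, Σ1 = 4.
Right-hand side: Σt·v = -95, Σv = -16.
Δ = 114·4 − 20² = 56.
p = ((-95)·4 − 20·(-16))/56 = -15/14; q = (114·(-16) − 20·(-95))/56 = 19/14.
At t = 7: v̂ = (-15/14)·(7) + (19/14)·(1) = -43/7.

v̂ = -6.143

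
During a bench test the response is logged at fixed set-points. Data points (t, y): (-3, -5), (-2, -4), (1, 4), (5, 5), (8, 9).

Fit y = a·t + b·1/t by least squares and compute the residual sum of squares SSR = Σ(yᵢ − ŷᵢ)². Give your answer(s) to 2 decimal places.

The normal system XᵀX·[a, b]ᵀ = Xᵀy is [[103, 5]; [5, 20401/14400]]·[a, b]ᵀ = [124, 235/24]ᵀ.
det = 103·(20401/14400) − 5² = 1741303/14400.
a = (124·(20401/14400) − 5·(235/24))/(1741303/14400) = 1824724/1741303; b = (103·(235/24) − 5·124)/(1741303/14400) = 5595000/1741303.
Residuals: -1367343/1741303, -518264/1741303, -454512/1741303, -1536105/1741303, 374560/1741303; SSR = 2782238/1741303.

SSR = 1.60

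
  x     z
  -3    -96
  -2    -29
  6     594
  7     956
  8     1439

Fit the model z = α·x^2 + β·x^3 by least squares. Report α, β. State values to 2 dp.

Forming MᵀM = [[7890, 57076]; [57076, 427242]] and Mᵀz = [159344, 1195804]ᵀ gives MᵀM·[α, β]ᵀ = Mᵀz.
det = 7890·427242 − 57076² = 113269604.
α = (159344·427242 − 57076·1195804)/113269604 = -6187852/4045343; β = (7890·1195804 − 57076·159344)/113269604 = 12149122/4045343.

α = -1.53, β = 3.00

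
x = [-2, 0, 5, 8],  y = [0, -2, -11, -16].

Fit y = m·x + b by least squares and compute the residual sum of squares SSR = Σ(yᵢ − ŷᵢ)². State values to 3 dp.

The normal equations are: 93·m + 11·b = -183;  11·m + 4·b = -29.
Eliminating b: 4·(row 1) − 11·(row 2) gives 251·m = 4·(-183) − 11·(-29) = -413, so m = -413/251.
Then b = ((-29) − 11·(-413/251))/4 = -684/251.
Residuals: -142/251, 182/251, -12/251, -28/251; SSR = 216/251.

SSR = 0.861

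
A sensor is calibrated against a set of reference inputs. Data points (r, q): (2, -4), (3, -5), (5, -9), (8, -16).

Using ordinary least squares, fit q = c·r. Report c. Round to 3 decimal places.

c = -1.922

MᵀM·[c]ᵀ = Mᵀq reads: 102·c = -196.
(Σr·r = 102, Σr·q = -196.)
c = (-196)/102 = -1.92157.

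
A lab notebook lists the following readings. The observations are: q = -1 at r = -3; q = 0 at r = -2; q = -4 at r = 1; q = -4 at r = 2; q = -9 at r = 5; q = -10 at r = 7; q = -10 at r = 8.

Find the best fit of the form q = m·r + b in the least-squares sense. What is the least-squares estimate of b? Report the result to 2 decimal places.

Sums needed: Σr·r = 156, Σr = 18, Σ1 = 7.
Right-hand side: Σr·q = -204, Σq = -38.
Normal equations: [[156, 18]; [18, 7]]·[m, b]ᵀ = [-204, -38]ᵀ.
Eliminating b: 7·(row 1) − 18·(row 2) gives 768·m = 7·(-204) − 18·(-38) = -744, so m = -31/32.
Then b = ((-38) − 18·(-31/32))/7 = -47/16.

b = -2.94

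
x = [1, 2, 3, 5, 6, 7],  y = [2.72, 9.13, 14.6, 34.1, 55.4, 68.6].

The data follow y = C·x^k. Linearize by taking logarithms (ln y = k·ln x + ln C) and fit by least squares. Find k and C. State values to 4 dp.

k = 1.6402, C = 2.6984

Let Y = ln y. Fitting Y = k·ln x + ln C by least squares:
Over the data: Σln x = 7.1389, Σ(ln x)² = 11.2747, Σln y = 17.6654, Σln x·ln y = 25.5796.
Normal system: [[11.2747, 7.1389]; [7.1389, 6]]·[k, ln C]ᵀ = [25.5796, 17.6654]ᵀ.
Δ = 11.2747·6 − (7.1389)² = 16.6845; k = (25.5796·6 − 7.1389·17.6654)/16.6845 = 1.64023, ln C = (11.2747·17.6654 − 7.1389·25.5796)/16.6845 = 0.99266, so C = exp(0.99266) = 2.69841.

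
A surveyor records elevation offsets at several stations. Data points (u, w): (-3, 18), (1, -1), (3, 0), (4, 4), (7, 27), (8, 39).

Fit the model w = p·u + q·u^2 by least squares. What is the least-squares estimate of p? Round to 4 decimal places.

From the data, Σu·u = 148, Σu·u^2 = 920, Σu^2·u^2 = 6916.
Right-hand side: Σu·w = 462, Σu^2·w = 4044.
Normal equations: [[148, 920]; [920, 6916]]·[p, q]ᵀ = [462, 4044]ᵀ.
det = 148·6916 − 920² = 177168.
p = (462·6916 − 920·4044)/177168 = -21887/7382; q = (148·4044 − 920·462)/177168 = 3614/3691.

p = -2.9649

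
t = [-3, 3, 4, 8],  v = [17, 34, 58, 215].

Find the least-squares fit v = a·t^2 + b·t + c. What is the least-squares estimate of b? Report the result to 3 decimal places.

With design matrix A, AᵀA = [[4514, 576, 98]; [576, 98, 12]; [98, 12, 4]] and Aᵀv = [15147, 2003, 324]ᵀ.
Solving the 3×3 system (Gaussian elimination) gives a = 78108/25741, b = 145565/51482, c = -93945/51482.

b = 2.827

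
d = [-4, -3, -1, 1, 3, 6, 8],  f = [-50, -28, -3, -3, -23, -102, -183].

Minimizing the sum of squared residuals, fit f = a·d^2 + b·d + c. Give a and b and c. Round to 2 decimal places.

Sums needed: Σd^2·d^2 = 5812, Σd^2·d = 664, Σd^2 = 136, Σd·d = 136, Σd = 10, Σ1 = 7.
Right-hand side: Σd^2·f = -16649, Σd·f = -1861, Σf = -392.
AᵀA·[a, b, c]ᵀ = Aᵀf becomes [[5812, 664, 136]; [664, 136, 10]; [136, 10, 7]]·[a, b, c]ᵀ = [-16649, -1861, -392]ᵀ.
Solving the 3×3 system (Gaussian elimination) gives a = -284869/96348, b = 69493/96348, c = 6639/16058.

a = -2.96, b = 0.72, c = 0.41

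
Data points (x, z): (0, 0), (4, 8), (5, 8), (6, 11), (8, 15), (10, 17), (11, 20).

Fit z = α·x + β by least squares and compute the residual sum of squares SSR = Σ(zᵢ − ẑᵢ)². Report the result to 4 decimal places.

Compute the Gram sums: Σx·x = 362, Σx = 44, Σ1 = 7.
For Aᵀz: Σx·z = 648, Σz = 79.
Eliminating β: 7·(row 1) − 44·(row 2) gives 598·α = 7·648 − 44·79 = 1060, so α = 530/299.
Then β = (79 − 44·(530/299))/7 = 43/299.
Residuals: -43/299, 229/299, -301/299, 66/299, 202/299, -20/23, 107/299; SSR = 900/299.

SSR = 3.0100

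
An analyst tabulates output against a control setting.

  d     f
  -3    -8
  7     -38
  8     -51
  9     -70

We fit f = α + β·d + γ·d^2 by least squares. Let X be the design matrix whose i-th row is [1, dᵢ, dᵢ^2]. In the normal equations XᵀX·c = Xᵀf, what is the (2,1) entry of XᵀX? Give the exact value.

21

Row 2 ↔ basis d, column 1 ↔ basis 1, so (XᵀX)_{2,1} = Σᵢ d = (-3)·(1) + (7)·(1) + (8)·(1) + (9)·(1) = 21.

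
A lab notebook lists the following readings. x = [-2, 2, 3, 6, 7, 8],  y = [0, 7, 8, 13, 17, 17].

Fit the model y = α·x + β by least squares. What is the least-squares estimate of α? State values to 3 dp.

The normal system MᵀM·[α, β]ᵀ = Mᵀy is [[166, 24]; [24, 6]]·[α, β]ᵀ = [371, 62]ᵀ.
Eliminating β: 6·(row 1) − 24·(row 2) gives 420·α = 6·371 − 24·62 = 738, so α = 123/70.
Then β = (62 − 24·(123/70))/6 = 347/105.

α = 1.757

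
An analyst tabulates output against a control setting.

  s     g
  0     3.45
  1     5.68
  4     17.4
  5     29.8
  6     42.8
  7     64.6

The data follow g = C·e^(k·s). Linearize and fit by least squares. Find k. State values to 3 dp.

k = 0.415

Taking logs, ln g = k·s + ln C, so regress ln g on s.
Sums: Σs = 23.0000, Σ(s)² = 127.0000, Σln g = 17.1511, Σs·ln g = 81.8521.
Normal system: [[127.0000, 23.0000]; [23.0000, 6]]·[k, ln C]ᵀ = [81.8521, 17.1511]ᵀ.
Δ = 127.0000·6 − (23.0000)² = 233.0000; k = (81.8521·6 − 23.0000·17.1511)/233.0000 = 0.41476, ln C = (127.0000·17.1511 − 23.0000·81.8521)/233.0000 = 1.26861.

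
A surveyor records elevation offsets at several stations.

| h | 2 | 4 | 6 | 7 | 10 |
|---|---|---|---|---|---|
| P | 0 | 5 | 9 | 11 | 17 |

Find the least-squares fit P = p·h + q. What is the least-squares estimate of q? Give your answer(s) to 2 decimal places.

Normal-equation sums: Σh·h = 205, Σh = 29, Σ1 = 5.
Right-hand side: Σh·P = 321, ΣP = 42.
Normal equations: [[205, 29]; [29, 5]]·[p, q]ᵀ = [321, 42]ᵀ.
det = 205·5 − 29² = 184.
p = (321·5 − 29·42)/184 = 387/184; q = (205·42 − 29·321)/184 = -699/184.

q = -3.80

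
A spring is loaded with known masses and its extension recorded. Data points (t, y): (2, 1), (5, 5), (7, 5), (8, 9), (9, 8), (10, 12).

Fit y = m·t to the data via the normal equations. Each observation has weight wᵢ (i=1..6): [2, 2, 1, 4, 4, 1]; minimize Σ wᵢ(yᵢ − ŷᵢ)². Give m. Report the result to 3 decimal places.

With design matrix M, MᵀWM = [[787]] and MᵀWy = [785]ᵀ.
Hence m = 785 / 787 ≈ 0.997459.

m = 0.997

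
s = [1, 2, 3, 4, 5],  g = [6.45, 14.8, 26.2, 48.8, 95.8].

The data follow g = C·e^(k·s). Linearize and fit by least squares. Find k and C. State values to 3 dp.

k = 0.659, C = 3.590

Let Y = ln g. Fitting Y = k·s + ln C by least squares:
Σs = 15.0000, Σ(s)² = 55.0000, Σln g = 16.2745, Σs·ln g = 55.4128.
Equations: 55.0000·k + 15.0000·ln C = 55.4128;  15.0000·k + 5·ln C = 16.2745.
Slope k = (n·Σs·ln g − Σs·Σln g)/(n·Σ(s)² − (Σs)²) = (5·55.4128 − 15.0000·16.2745)/50.0000 = 0.65895; ln C = (Σln g − k·Σs)/n = 1.27805, so C = exp(1.27805) = 3.58964.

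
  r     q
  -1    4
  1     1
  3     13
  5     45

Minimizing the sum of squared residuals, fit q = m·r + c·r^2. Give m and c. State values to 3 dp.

MᵀM·[m, c]ᵀ = Mᵀq reads: 36·m + 152·c = 261;  152·m + 708·c = 1247.
(Σr·r = 36, Σr·r^2 = 152, Σr^2·r^2 = 708, Σr·q = 261, Σr^2·q = 1247.)
Δ = 36·708 − 152² = 2384.
m = (261·708 − 152·1247)/2384 = -1189/596; c = (36·1247 − 152·261)/2384 = 1305/596.

m = -1.995, c = 2.190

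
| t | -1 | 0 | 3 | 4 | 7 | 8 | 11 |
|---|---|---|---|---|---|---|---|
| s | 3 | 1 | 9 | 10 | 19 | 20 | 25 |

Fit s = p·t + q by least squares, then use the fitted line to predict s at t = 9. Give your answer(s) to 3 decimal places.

AᵀA·[p, q]ᵀ = Aᵀs reads: 260·p + 32·q = 632;  32·p + 7·q = 87.
(Σt·t = 260, Σt = 32, Σ1 = 7, Σt·s = 632, Σs = 87.)
det = 260·7 − 32² = 796.
p = (632·7 − 32·87)/796 = 410/199; q = (260·87 − 32·632)/796 = 599/199.
At t = 9: ŝ = (410/199)·(9) + (599/199)·(1) = 4289/199.

ŝ = 21.553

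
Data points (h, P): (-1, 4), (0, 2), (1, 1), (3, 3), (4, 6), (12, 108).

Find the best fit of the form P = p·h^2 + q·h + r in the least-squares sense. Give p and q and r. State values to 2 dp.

p = 0.94, q = -2.41, r = 1.52

With design matrix A, AᵀA = [[21075, 1819, 171]; [1819, 171, 19]; [171, 19, 6]] and AᵀP = [15680, 1326, 124]ᵀ.
Row-reducing yields p = 13187/14028, q = -11289/4676, r = 5332/3507.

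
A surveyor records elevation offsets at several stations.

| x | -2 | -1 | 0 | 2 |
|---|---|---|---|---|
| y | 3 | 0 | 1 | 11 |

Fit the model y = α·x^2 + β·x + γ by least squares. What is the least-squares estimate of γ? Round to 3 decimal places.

γ = 0.782

Forming AᵀA = [[33, -1, 9]; [-1, 9, -1]; [9, -1, 4]] and Aᵀy = [56, 16, 15]ᵀ gives AᵀA·[α, β, γ]ᵀ = Aᵀy.
Inverting the 3×3 Gram matrix, [α, β, γ]ᵀ = [17/11, 112/55, 43/55]ᵀ.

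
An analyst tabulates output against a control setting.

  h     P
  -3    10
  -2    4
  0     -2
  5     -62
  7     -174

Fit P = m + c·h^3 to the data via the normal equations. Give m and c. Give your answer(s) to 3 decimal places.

m = -1.454, c = -0.501

Sums needed: Σ1 = 5, Σh^3 = 433, Σh^3·h^3 = 134067.
Moment sums: ΣP = -224, Σh^3·P = -67734.
Normal equations: [[5, 433]; [433, 134067]]·[m, c]ᵀ = [-224, -67734]ᵀ.
det = 5·134067 − 433² = 482846.
m = ((-224)·134067 − 433·(-67734))/482846 = -351093/241423; c = (5·(-67734) − 433·(-224))/482846 = -120839/241423.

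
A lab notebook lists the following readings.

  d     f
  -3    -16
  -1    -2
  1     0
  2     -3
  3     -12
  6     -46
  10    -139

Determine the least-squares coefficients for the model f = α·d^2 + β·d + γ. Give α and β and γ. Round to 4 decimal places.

α = -1.4893, β = 0.9917, γ = 0.3492

Setting ∂/∂α … = 0 gives: 11476·α + 1224·β + 160·γ = -15822;  1224·α + 160·β + 18·γ = -1658;  160·α + 18·β + 7·γ = -218.
Inverting the 3×3 Gram matrix, [α, β, γ]ᵀ = [-298223/200238, 66191/66746, 34963/100119]ᵀ.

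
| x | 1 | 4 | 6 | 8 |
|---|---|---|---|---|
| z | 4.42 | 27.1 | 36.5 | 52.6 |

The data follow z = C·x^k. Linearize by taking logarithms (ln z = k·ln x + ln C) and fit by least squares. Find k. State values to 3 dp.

k = 1.191

Linearized form: ln z = k·ln x + ln C. From the 4 transformed points,
XᵀX = [[9.4563, 5.2575]; [5.2575, 4]], rhs = [19.2599, 12.3457]ᵀ  (here Σln x = 5.2575, Σ(ln x)² = 9.4563, Σln z = 12.3457, Σln x·ln z = 19.2599).
Slope k = (n·Σln x·ln z − Σln x·Σln z)/(n·Σ(ln x)² − (Σln x)²) = (4·19.2599 − 5.2575·12.3457)/10.1839 = 1.19130; ln C = (Σln z − k·Σln x)/n = 1.52062.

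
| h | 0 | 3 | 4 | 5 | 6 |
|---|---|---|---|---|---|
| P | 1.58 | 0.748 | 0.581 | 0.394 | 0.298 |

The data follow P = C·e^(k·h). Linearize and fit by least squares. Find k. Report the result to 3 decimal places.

k = -0.278

With ln Pᵢ as the transformed response and hᵢ as the regressor:
Sums: Σh = 18.0000, Σ(h)² = 86.0000, Σln P = -2.5180, Σh·ln P = -14.9641.
Normal system: [[86.0000, 18.0000]; [18.0000, 5]]·[k, ln C]ᵀ = [-14.9641, -2.5180]ᵀ.
Slope k = (n·Σh·ln P − Σh·Σln P)/(n·Σ(h)² − (Σh)²) = (5·-14.9641 − 18.0000·-2.5180)/106.0000 = -0.27827; ln C = (Σln P − k·Σh)/n = 0.49816.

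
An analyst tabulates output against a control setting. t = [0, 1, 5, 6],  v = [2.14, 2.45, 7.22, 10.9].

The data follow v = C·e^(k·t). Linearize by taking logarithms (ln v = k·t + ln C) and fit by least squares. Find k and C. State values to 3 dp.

With ln vᵢ as the transformed response and tᵢ as the regressor:
Σt = 12.0000, Σ(t)² = 62.0000, Σln v = 6.0225, Σt·ln v = 25.1129.
Equations: 62.0000·k + 12.0000·ln C = 25.1129;  12.0000·k + 4·ln C = 6.0225.
Slope k = (n·Σt·ln v − Σt·Σln v)/(n·Σ(t)² − (Σt)²) = (4·25.1129 − 12.0000·6.0225)/104.0000 = 0.27098; ln C = (Σln v − k·Σt)/n = 0.69270, so C = exp(0.69270) = 1.99910.

k = 0.271, C = 1.999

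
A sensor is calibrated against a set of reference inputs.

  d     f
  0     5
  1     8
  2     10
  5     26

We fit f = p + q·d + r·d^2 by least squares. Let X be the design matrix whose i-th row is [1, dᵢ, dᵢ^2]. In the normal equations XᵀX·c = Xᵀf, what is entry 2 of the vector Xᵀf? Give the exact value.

Entry 2 ↔ basis d, so (Xᵀf)_{2} = Σᵢ (d)·fᵢ = (0)·(5) + (1)·(8) + (2)·(10) + (5)·(26) = 158.

158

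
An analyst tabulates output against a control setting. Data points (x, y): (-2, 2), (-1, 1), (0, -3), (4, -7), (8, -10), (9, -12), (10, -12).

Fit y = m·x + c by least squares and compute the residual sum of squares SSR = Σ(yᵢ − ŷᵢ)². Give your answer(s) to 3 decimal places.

SSR = 7.422

From the data, Σx·x = 266, Σx = 28, Σ1 = 7.
For Aᵀy: Σx·y = -341, Σy = -41.
AᵀA·[m, c]ᵀ = Aᵀy becomes [[266, 28]; [28, 7]]·[m, c]ᵀ = [-341, -41]ᵀ.
det = 266·7 − 28² = 1078.
m = ((-341)·7 − 28·(-41))/1078 = -177/154; c = (266·(-41) − 28·(-341))/1078 = -97/77.
Residuals: 74/77, 171/154, -134/77, -8/7, 5/11, -61/154, 58/77; SSR = 1143/154.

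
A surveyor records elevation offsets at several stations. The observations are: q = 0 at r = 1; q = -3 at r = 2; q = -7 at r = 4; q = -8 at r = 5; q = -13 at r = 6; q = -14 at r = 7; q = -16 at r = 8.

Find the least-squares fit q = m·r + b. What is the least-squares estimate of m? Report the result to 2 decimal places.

m = -2.29

Normal-equation sums: Σr·r = 195, Σr = 33, Σ1 = 7.
And Σr·q = -378, Σq = -61.
Eliminating b: 7·(row 1) − 33·(row 2) gives 276·m = 7·(-378) − 33·(-61) = -633, so m = -211/92.
Then b = ((-61) − 33·(-211/92))/7 = 193/92.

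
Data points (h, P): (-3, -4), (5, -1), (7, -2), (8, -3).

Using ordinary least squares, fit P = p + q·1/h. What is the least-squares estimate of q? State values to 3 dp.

Compute the Gram sums: Σ1 = 4, Σ1/h = 113/840, Σ1/h·1/h = 132049/705600.
Moment sums: ΣP = -10, Σ1/h·P = 397/840.
MᵀM·[p, q]ᵀ = MᵀP becomes [[4, 113/840]; [113/840, 132049/705600]]·[p, q]ᵀ = [-10, 397/840]ᵀ.
det = 4·(132049/705600) − (113/840)² = 171809/235200.
p = ((-10)·(132049/705600) − (113/840)·(397/840))/(171809/235200) = -455117/171809; q = (4·(397/840) − (113/840)·(-10))/(171809/235200) = 761040/171809.

q = 4.430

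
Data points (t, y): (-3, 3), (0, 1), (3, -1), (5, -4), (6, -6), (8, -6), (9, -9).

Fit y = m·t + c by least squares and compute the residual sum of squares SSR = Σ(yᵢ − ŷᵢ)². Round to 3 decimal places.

SSR = 4.777

Compute the Gram sums: Σt·t = 224, Σt = 28, Σ1 = 7.
Moment sums: Σt·y = -197, Σy = -22.
MᵀM·[m, c]ᵀ = Mᵀy becomes [[224, 28]; [28, 7]]·[m, c]ᵀ = [-197, -22]ᵀ.
Determinant 224·7 − 28² = 784.
m = ((-197)·7 − 28·(-22))/784 = -109/112; c = (224·(-22) − 28·(-197))/784 = 3/4.
Residuals: -75/112, 1/4, 131/112, 13/112, -51/56, 29/28, -111/112; SSR = 535/112.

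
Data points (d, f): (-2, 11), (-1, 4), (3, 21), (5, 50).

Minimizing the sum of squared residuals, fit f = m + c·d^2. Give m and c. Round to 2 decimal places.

Entries of XᵀX: Σ1 = 4, Σd^2 = 39, Σd^2·d^2 = 723.
Right-hand side: Σf = 86, Σd^2·f = 1487.
Normal equations: [[4, 39]; [39, 723]]·[m, c]ᵀ = [86, 1487]ᵀ.
Δ = 4·723 − 39² = 1371.
m = (86·723 − 39·1487)/1371 = 1395/457; c = (4·1487 − 39·86)/1371 = 2594/1371.

m = 3.05, c = 1.89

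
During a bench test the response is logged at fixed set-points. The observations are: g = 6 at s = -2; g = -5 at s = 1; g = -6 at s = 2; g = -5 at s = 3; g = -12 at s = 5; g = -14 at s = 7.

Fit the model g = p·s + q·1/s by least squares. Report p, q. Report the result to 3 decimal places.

p = -1.997, q = -3.041

Setting ∂/∂p … = 0 gives: 92·p + 6·q = -202;  6·p + (36857/22050)·q = -256/15.
(Σs·s = 92, Σs·1/s = 6, Σ1/s·1/s = 36857/22050, Σs·g = -202, Σ1/s·g = -256/15.)
Eliminating q: (36857/22050)·(row 1) − 6·(row 2) gives (1298522/11025)·p = (36857/22050)·(-202) − 6·(-256/15) = -2593597/11025, so p = -2593597/1298522.
Then q = ((-256/15) − 6·(-2593597/1298522))/(36857/22050) = -1974210/649261.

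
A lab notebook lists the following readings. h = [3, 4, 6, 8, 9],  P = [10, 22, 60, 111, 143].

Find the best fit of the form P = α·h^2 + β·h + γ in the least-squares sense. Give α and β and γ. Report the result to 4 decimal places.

From the data, Σh^2·h^2 = 12290, Σh^2·h = 1548, Σh^2 = 206, Σh·h = 206, Σh = 30, Σ1 = 5.
Moment sums: Σh^2·P = 21289, Σh·P = 2653, ΣP = 346.
Row-reducing yields α = 183/98, β = -275/1274, γ = -586/91.

α = 1.8673, β = -0.2159, γ = -6.4396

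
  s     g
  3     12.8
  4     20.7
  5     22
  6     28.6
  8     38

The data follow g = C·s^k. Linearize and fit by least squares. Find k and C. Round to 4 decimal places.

k = 1.0617, C = 4.2244

Taking logs, ln g = k·ln s + ln C, so regress ln g on ln s.
AᵀA = [[13.2535, 7.9655]; [7.9655, 5]], rhs = [25.5490, 15.6616]ᵀ  (here Σln s = 7.9655, Σ(ln s)² = 13.2535, Σln g = 15.6616, Σln s·ln g = 25.5490).
Solving (det = 2.8177): k = 1.06173, ln C = 1.44087, so C = exp(1.44087) = 4.22437.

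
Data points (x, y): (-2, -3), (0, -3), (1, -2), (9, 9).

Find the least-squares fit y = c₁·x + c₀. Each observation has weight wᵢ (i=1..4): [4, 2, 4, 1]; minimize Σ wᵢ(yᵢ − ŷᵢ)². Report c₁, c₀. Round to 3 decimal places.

c₁ = 1.061, c₀ = -2.028

Forming MᵀWM = [[101, 5]; [5, 11]] and MᵀWy = [97, -17]ᵀ gives MᵀWM·[c₁, c₀]ᵀ = MᵀWy.
Determinant 101·11 − 5² = 1086.
c₁ = (97·11 − 5·(-17))/1086 = 192/181; c₀ = (101·(-17) − 5·97)/1086 = -367/181.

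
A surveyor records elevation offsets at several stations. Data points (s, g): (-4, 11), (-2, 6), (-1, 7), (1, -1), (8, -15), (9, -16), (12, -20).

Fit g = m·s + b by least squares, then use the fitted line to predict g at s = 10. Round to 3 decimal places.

Entries of AᵀA: Σs·s = 311, Σs = 23, Σ1 = 7.
And Σs·g = -568, Σg = -28.
Determinant 311·7 − 23² = 1648.
m = ((-568)·7 − 23·(-28))/1648 = -833/412; b = (311·(-28) − 23·(-568))/1648 = 1089/412.
At s = 10: ĝ = (-833/412)·(10) + (1089/412)·(1) = -7241/412.

ĝ = -17.575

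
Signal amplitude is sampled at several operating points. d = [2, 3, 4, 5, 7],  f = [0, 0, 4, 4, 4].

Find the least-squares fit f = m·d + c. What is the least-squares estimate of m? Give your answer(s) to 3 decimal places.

m = 0.919

Normal-equation sums: Σd·d = 103, Σd = 21, Σ1 = 5.
For Aᵀf: Σd·f = 64, Σf = 12.
Normal equations: [[103, 21]; [21, 5]]·[m, c]ᵀ = [64, 12]ᵀ.
Δ = 103·5 − 21² = 74.
m = (64·5 − 21·12)/74 = 34/37; c = (103·12 − 21·64)/74 = -54/37.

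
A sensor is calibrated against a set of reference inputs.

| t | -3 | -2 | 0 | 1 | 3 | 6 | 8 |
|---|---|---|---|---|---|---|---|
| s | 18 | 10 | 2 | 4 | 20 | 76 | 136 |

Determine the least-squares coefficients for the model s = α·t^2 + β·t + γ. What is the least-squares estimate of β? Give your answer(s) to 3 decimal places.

From the data, Σt^2·t^2 = 5571, Σt^2·t = 721, Σt^2 = 123, Σt·t = 123, Σt = 13, Σ1 = 7.
Moment sums: Σt^2·s = 11826, Σt·s = 1534, Σs = 266.
Normal equations: [[5571, 721, 123]; [721, 123, 13]; [123, 13, 7]]·[α, β, γ]ᵀ = [11826, 1534, 266]ᵀ.
Inverting the 3×3 Gram matrix, [α, β, γ]ᵀ = [12172/5903, 1452/5903, 7738/5903]ᵀ.

β = 0.246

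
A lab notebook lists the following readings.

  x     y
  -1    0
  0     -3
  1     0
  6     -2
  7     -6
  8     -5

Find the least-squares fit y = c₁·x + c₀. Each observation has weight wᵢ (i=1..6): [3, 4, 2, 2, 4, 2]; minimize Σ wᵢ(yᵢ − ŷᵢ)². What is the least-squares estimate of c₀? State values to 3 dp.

The normal system MᵀWM·[c₁, c₀]ᵀ = MᵀWy is [[401, 55]; [55, 17]]·[c₁, c₀]ᵀ = [-272, -50]ᵀ.
Eliminating c₀: 17·(row 1) − 55·(row 2) gives 3792·c₁ = 17·(-272) − 55·(-50) = -1874, so c₁ = -937/1896.
Then c₀ = ((-50) − 55·(-937/1896))/17 = -2545/1896.

c₀ = -1.342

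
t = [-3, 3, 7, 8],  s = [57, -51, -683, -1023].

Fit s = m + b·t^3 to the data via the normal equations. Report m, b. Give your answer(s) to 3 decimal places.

Setting ∂/∂m … = 0 gives: 4·m + 855·b = -1700;  855·m + 381251·b = -760961.
Δ = 4·381251 − 855² = 793979.
m = ((-1700)·381251 − 855·(-760961))/793979 = 2494955/793979; b = (4·(-760961) − 855·(-1700))/793979 = -1590344/793979.

m = 3.142, b = -2.003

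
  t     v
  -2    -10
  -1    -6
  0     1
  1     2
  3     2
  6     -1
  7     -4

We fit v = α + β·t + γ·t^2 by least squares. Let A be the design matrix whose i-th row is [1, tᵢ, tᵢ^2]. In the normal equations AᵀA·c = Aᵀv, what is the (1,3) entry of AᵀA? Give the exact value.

100

Row 1 ↔ basis 1, column 3 ↔ basis t^2, so (AᵀA)_{1,3} = Σᵢ t^2 = (1)·(4) + (1)·(1) + (1)·(0) + (1)·(1) + (1)·(9) + (1)·(36) + (1)·(49) = 100.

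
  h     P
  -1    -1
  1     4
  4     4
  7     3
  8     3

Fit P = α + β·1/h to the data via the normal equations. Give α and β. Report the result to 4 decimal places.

α = 2.3236, β = 2.6687

The normal equations are: 5·α + (29/56)·β = 13;  (29/56)·α + (6581/3136)·β = 381/56.
(Σ1 = 5, Σ1/h = 29/56, Σ1/h·1/h = 6581/3136, ΣP = 13, Σ1/h·P = 381/56.)
Determinant 5·(6581/3136) − (29/56)² = 501/49.
α = (13·(6581/3136) − (29/56)·(381/56))/(501/49) = 9313/4008; β = (5·(381/56) − (29/56)·13)/(501/49) = 1337/501.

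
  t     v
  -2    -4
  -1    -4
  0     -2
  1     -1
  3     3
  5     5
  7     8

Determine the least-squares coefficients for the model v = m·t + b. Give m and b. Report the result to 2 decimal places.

m = 1.41, b = -1.91

With design matrix X, XᵀX = [[89, 13]; [13, 7]] and Xᵀv = [101, 5]ᵀ.
Determinant 89·7 − 13² = 454.
m = (101·7 − 13·5)/454 = 321/227; b = (89·5 − 13·101)/454 = -434/227.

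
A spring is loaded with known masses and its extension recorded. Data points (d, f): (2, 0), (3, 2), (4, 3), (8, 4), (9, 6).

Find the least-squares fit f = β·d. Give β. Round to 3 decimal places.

Normal-equation sums: Σd·d = 174.
And Σd·f = 104.
β = 104/174 = 0.597701.

β = 0.598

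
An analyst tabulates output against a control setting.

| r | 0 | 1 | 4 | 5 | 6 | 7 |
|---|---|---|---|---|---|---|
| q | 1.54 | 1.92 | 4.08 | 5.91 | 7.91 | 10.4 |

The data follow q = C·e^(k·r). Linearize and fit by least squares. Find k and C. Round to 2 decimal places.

k = 0.28, C = 1.48

With ln qᵢ as the transformed response and rᵢ as the regressor:
AᵀA = [[127.0000, 23.0000]; [23.0000, 6]], rhs = [43.9613, 8.6768]ᵀ  (here Σr = 23.0000, Σ(r)² = 127.0000, Σln q = 8.6768, Σr·ln q = 43.9613).
Δ = 127.0000·6 − (23.0000)² = 233.0000; k = (43.9613·6 − 23.0000·8.6768)/233.0000 = 0.27555, ln C = (127.0000·8.6768 − 23.0000·43.9613)/233.0000 = 0.38987, so C = exp(0.38987) = 1.47679.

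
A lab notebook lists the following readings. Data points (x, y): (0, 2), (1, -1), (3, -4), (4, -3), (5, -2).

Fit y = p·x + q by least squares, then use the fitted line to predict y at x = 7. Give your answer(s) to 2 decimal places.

ŷ = -5.23

Normal-equation sums: Σx·x = 51, Σx = 13, Σ1 = 5.
Right-hand side: Σx·y = -35, Σy = -8.
So AᵀA·[p, q]ᵀ = Aᵀy: [[51, 13]; [13, 5]]·[p, q]ᵀ = [-35, -8]ᵀ.
det = 51·5 − 13² = 86.
p = ((-35)·5 − 13·(-8))/86 = -71/86; q = (51·(-8) − 13·(-35))/86 = 47/86.
At x = 7: ŷ = (-71/86)·(7) + (47/86)·(1) = -225/43.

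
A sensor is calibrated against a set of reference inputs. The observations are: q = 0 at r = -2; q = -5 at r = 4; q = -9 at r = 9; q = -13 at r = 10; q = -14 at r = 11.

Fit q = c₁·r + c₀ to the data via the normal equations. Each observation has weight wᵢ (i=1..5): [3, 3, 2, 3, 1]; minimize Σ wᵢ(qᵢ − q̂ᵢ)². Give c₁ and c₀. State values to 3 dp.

Normal-equation sums: Σwᵢ·r·r = 643, Σwᵢ·r = 65, Σwᵢ·1 = 12.
And Σwᵢ·r·q = -766, Σwᵢ·q = -86.
Normal equations: [[643, 65]; [65, 12]]·[c₁, c₀]ᵀ = [-766, -86]ᵀ.
Eliminating c₀: 12·(row 1) − 65·(row 2) gives 3491·c₁ = 12·(-766) − 65·(-86) = -3602, so c₁ = -3602/3491.
Then c₀ = ((-86) − 65·(-3602/3491))/12 = -5508/3491.

c₁ = -1.032, c₀ = -1.578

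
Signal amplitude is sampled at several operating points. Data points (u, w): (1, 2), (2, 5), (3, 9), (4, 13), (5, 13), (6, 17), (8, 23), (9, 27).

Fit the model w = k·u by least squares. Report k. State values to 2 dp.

Entries of XᵀX: Σu·u = 236.
For Xᵀw: Σu·w = 685.
Hence k = 685 / 236 ≈ 2.90254.

k = 2.90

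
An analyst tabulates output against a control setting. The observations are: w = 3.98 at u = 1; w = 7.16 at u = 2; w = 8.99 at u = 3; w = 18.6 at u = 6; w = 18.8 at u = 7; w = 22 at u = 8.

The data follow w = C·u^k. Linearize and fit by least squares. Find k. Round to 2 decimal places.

Taking logs, ln w = k·ln u + ln C, so regress ln w on ln u.
Σln u = 7.6089, Σ(ln u)² = 13.0084, Σln w = 14.4940, Σln u·ln w = 21.1514.
Normal system: [[13.0084, 7.6089]; [7.6089, 6]]·[k, ln C]ᵀ = [21.1514, 14.4940]ᵀ.
Solving (det = 20.1558): k = 0.82486, ln C = 1.36961.

k = 0.82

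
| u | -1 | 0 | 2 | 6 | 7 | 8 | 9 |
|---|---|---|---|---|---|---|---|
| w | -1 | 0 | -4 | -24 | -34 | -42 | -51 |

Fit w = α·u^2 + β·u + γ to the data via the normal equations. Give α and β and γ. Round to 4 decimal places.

Sums needed: Σu^2·u^2 = 14371, Σu^2·u = 1807, Σu^2 = 235, Σu·u = 235, Σu = 31, Σ1 = 7.
For Xᵀw: Σu^2·w = -9366, Σu·w = -1184, Σw = -156.
Inverting the 3×3 Gram matrix, [α, β, γ]ᵀ = [-2485/4488, -9487/13464, -353/612]ᵀ.

α = -0.5537, β = -0.7046, γ = -0.5768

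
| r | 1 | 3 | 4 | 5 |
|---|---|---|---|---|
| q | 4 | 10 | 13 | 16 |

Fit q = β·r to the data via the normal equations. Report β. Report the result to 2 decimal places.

With design matrix X, XᵀX = [[51]] and Xᵀq = [166]ᵀ.
Hence β = 166 / 51 ≈ 3.2549.

β = 3.25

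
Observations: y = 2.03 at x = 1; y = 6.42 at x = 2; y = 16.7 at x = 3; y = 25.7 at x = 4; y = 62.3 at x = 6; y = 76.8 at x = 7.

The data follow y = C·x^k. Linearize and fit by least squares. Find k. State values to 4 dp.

k = 1.9055

Linearized form: ln y = k·ln x + ln C. From the 6 transformed points,
Sums: Σln x = 6.9157, Σ(ln x)² = 10.6062, Σln y = 17.1025, Σln x·ln y = 24.7336.
Normal system: [[10.6062, 6.9157]; [6.9157, 6]]·[k, ln C]ᵀ = [24.7336, 17.1025]ᵀ.
Δ = 10.6062·6 − (6.9157)² = 15.8099; k = (24.7336·6 − 6.9157·17.1025)/15.8099 = 1.90546, ln C = (10.6062·17.1025 − 6.9157·24.7336)/15.8099 = 0.65415.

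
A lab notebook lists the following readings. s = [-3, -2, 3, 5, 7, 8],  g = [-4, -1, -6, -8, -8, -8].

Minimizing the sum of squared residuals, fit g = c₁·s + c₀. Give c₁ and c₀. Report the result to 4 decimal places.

The normal system XᵀX·[c₁, c₀]ᵀ = Xᵀg is [[160, 18]; [18, 6]]·[c₁, c₀]ᵀ = [-164, -35]ᵀ.
det = 160·6 − 18² = 636.
c₁ = ((-164)·6 − 18·(-35))/636 = -59/106; c₀ = (160·(-35) − 18·(-164))/636 = -662/159.

c₁ = -0.5566, c₀ = -4.1635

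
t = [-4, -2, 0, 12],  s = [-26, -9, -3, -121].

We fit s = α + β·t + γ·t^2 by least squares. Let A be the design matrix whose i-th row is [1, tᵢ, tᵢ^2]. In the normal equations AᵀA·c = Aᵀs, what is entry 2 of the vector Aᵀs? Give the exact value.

-1330

Entry 2 ↔ basis t, so (Aᵀs)_{2} = Σᵢ (t)·sᵢ = (-4)·(-26) + (-2)·(-9) + (0)·(-3) + (12)·(-121) = -1330.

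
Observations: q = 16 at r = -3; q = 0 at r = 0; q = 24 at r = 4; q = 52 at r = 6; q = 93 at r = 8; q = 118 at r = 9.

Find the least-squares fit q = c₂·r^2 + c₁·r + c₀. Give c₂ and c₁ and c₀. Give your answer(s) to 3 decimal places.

c₂ = 1.493, c₁ = -0.419, c₀ = 0.928

Setting ∂/∂c₂ … = 0 gives: 12290·c₂ + 1494·c₁ + 206·c₀ = 17910;  1494·c₂ + 206·c₁ + 24·c₀ = 2166;  206·c₂ + 24·c₁ + 6·c₀ = 303.
(Σr^2·r^2 = 12290, Σr^2·r = 1494, Σr^2 = 206, Σr·r = 206, Σr = 24, Σ1 = 6, Σr^2·q = 17910, Σr·q = 2166, Σq = 303.)
Inverting the 3×3 Gram matrix, [c₂, c₁, c₀]ᵀ = [55977/37502, -78531/187510, 86997/93755]ᵀ.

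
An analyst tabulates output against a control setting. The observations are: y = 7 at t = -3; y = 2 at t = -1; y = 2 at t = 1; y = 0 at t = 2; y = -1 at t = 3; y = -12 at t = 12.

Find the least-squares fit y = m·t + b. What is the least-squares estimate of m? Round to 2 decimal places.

m = -1.21

Forming MᵀM = [[168, 14]; [14, 6]] and Mᵀy = [-168, -2]ᵀ gives MᵀM·[m, b]ᵀ = Mᵀy.
Eliminating b: 6·(row 1) − 14·(row 2) gives 812·m = 6·(-168) − 14·(-2) = -980, so m = -35/29.
Then b = ((-2) − 14·(-35/29))/6 = 72/29.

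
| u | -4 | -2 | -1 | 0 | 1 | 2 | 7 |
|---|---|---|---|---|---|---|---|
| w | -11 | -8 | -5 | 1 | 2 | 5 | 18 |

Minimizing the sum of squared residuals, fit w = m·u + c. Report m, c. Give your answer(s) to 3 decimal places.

m = 2.742, c = -0.890

Compute the Gram sums: Σu·u = 75, Σu = 3, Σ1 = 7.
And Σu·w = 203, Σw = 2.
Eliminating c: 7·(row 1) − 3·(row 2) gives 516·m = 7·203 − 3·2 = 1415, so m = 1415/516.
Then c = (2 − 3·(1415/516))/7 = -153/172.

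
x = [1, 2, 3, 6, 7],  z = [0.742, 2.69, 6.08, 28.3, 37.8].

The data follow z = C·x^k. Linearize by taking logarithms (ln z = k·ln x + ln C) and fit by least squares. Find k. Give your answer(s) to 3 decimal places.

With ln zᵢ as the transformed response and ln xᵢ as the regressor:
Over the data: Σln x = 5.5294, Σ(ln x)² = 8.6844, Σln z = 9.4713, Σln x·ln z = 15.7266.
Normal system: [[8.6844, 5.5294]; [5.5294, 5]]·[k, ln C]ᵀ = [15.7266, 9.4713]ᵀ.
Δ = 8.6844·5 − (5.5294)² = 12.8473; k = (15.7266·5 − 5.5294·9.4713)/12.8473 = 2.04419, ln C = (8.6844·9.4713 − 5.5294·15.7266)/12.8473 = -0.36638.

k = 2.044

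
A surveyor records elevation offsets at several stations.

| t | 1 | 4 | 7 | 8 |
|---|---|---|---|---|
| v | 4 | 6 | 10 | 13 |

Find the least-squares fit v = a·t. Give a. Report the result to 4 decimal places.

Normal-equation sums: Σt·t = 130.
Right-hand side: Σt·v = 202.
Normal equations: [[130]]·[a]ᵀ = [202]ᵀ.
Hence a = 202 / 130 ≈ 1.55385.

a = 1.5538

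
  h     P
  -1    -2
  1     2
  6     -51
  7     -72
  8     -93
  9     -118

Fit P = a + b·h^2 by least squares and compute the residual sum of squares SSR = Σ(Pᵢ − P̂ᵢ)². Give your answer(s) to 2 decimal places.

From the data, Σ1 = 6, Σh^2 = 232, Σh^2·h^2 = 14356.
Right-hand side: ΣP = -334, Σh^2·P = -20874.
So XᵀX·[a, b]ᵀ = XᵀP: [[6, 232]; [232, 14356]]·[a, b]ᵀ = [-334, -20874]ᵀ.
Eliminating b: 14356·(row 1) − 232·(row 2) gives 32312·a = 14356·(-334) − 232·(-20874) = 47864, so a = 5983/4039.
Then b = ((-20874) − 232·(5983/4039))/14356 = -11939/8078.
Residuals: -16183/8078, 16129/8078, 2930/4039, -8571/8078, 438/4039, 1889/8078; SSR = 39253/4039.

SSR = 9.72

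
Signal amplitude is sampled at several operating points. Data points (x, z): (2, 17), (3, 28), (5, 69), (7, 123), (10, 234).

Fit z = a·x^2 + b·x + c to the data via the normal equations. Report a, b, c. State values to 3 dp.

The normal equations are: 13123·a + 1503·b + 187·c = 31472;  1503·a + 187·b + 27·c = 3664;  187·a + 27·b + 5·c = 471.
(Σx^2·x^2 = 13123, Σx^2·x = 1503, Σx^2 = 187, Σx·x = 187, Σx = 27, Σ1 = 5, Σx^2·z = 31472, Σx·z = 3664, Σz = 471.)
Solving the 3×3 system (Gaussian elimination) gives a = 22765/11596, b = 42883/11596, c = 2341/2899.

a = 1.963, b = 3.698, c = 0.808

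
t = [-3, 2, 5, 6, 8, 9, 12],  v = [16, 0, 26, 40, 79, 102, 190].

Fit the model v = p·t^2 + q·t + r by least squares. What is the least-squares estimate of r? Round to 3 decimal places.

r = -2.503

XᵀX·[p, q, r]ᵀ = Xᵀv reads: 33411·p + 3291·q + 363·r = 42912;  3291·p + 363·q + 39·r = 4152;  363·p + 39·q + 7·r = 453.
Row-reducing yields p = 4247/2868, q = -24641/14340, r = -5983/2390.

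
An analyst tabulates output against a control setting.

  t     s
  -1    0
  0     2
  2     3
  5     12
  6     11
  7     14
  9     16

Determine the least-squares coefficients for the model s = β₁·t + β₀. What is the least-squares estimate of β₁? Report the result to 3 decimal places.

From the data, Σt·t = 196, Σt = 28, Σ1 = 7.
For Mᵀs: Σt·s = 374, Σs = 58.
Eliminating β₀: 7·(row 1) − 28·(row 2) gives 588·β₁ = 7·374 − 28·58 = 994, so β₁ = 71/42.
Then β₀ = (58 − 28·(71/42))/7 = 32/21.

β₁ = 1.690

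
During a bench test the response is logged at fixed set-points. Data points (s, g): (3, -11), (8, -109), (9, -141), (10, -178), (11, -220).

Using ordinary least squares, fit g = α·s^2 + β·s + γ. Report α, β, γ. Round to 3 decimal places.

Entries of XᵀX: Σs^2·s^2 = 35379, Σs^2·s = 3599, Σs^2 = 375, Σs·s = 375, Σs = 41, Σ1 = 5.
Right-hand side: Σs^2·g = -62916, Σs·g = -6374, Σg = -659.
XᵀX·[α, β, γ]ᵀ = Xᵀg becomes [[35379, 3599, 375]; [3599, 375, 41]; [375, 41, 5]]·[α, β, γ]ᵀ = [-62916, -6374, -659]ᵀ.
Row-reducing yields α = -37665/17198, β = 78633/17198, γ = -43306/8599.

α = -2.190, β = 4.572, γ = -5.036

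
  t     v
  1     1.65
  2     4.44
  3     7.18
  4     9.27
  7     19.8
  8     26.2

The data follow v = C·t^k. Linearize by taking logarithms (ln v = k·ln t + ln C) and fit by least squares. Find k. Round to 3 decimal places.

k = 1.286

Let Y = ln v. Fitting Y = k·ln t + ln C by least squares:
Σln t = 7.2034, Σ(ln t)² = 11.7199, Σln v = 12.4410, Σln t·ln v = 18.8867.
Equations: 11.7199·k + 7.2034·ln C = 18.8867;  7.2034·k + 6·ln C = 12.4410.
Slope k = (n·Σln t·ln v − Σln t·Σln v)/(n·Σ(ln t)² − (Σln t)²) = (6·18.8867 − 7.2034·12.4410)/18.4301 = 1.28611; ln C = (Σln v − k·Σln t)/n = 0.52943.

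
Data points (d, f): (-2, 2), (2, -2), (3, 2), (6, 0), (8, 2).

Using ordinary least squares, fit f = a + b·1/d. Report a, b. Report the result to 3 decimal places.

The normal equations are: 5·a + (5/8)·b = 4;  (5/8)·a + (377/576)·b = -13/12.
det = 5·(377/576) − (5/8)² = 415/144.
a = (4·(377/576) − (5/8)·(-13/12))/(415/144) = 949/830; b = (5·(-13/12) − (5/8)·4)/(415/144) = -228/83.

a = 1.143, b = -2.747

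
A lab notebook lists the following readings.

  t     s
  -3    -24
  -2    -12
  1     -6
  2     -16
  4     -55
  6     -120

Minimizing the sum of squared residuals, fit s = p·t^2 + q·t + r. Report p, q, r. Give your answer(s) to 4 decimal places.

p = -3.0622, q = -1.3372, r = -1.3248

Entries of AᵀA: Σt^2·t^2 = 1666, Σt^2·t = 254, Σt^2 = 70, Σt·t = 70, Σt = 8, Σ1 = 6.
And Σt^2·s = -5534, Σt·s = -882, Σs = -233.
So AᵀA·[p, q, r]ᵀ = Aᵀs: [[1666, 254, 70]; [254, 70, 8]; [70, 8, 6]]·[p, q, r]ᵀ = [-5534, -882, -233]ᵀ.
Inverting the 3×3 Gram matrix, [p, q, r]ᵀ = [-112903/36870, -49303/36870, -8141/6145]ᵀ.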